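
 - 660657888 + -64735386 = -725393274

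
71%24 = 23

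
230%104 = 22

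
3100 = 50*62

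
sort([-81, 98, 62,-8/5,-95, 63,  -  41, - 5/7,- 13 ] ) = [ - 95, - 81,-41,-13,  -  8/5,-5/7,62, 63,98 ]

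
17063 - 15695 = 1368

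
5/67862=5/67862 =0.00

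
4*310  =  1240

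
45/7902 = 5/878= 0.01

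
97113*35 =3398955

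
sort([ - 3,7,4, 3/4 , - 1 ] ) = [ - 3, - 1, 3/4,4,7 ]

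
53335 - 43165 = 10170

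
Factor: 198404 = 2^2 * 193^1 * 257^1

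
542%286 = 256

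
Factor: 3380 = 2^2*5^1*13^2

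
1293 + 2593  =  3886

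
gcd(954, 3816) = 954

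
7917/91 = 87 = 87.00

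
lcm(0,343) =0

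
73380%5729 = 4632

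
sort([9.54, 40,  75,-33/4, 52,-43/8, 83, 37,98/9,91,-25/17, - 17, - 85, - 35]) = [-85,-35,-17,-33/4,-43/8, - 25/17 , 9.54 , 98/9,37 , 40, 52 , 75 , 83 , 91]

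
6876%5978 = 898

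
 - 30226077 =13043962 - 43270039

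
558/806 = 9/13 = 0.69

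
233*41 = 9553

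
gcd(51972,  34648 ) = 17324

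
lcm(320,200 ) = 1600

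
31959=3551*9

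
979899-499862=480037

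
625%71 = 57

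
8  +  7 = 15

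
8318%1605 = 293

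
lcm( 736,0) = 0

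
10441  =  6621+3820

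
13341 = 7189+6152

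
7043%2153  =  584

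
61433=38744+22689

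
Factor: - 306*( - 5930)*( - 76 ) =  - 2^4*3^2*5^1*17^1*19^1 *593^1 = - 137908080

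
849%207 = 21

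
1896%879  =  138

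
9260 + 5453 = 14713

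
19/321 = 19/321 = 0.06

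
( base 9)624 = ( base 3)200211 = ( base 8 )774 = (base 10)508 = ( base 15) 23d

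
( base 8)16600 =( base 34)6I4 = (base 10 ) 7552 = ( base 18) 155A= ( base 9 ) 11321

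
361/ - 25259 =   -  1 +24898/25259 = - 0.01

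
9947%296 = 179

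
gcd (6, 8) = 2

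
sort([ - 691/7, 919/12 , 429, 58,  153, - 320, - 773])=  [ - 773 , - 320, - 691/7, 58, 919/12, 153, 429 ]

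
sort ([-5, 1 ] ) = [ - 5,1]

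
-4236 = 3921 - 8157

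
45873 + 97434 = 143307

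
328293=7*46899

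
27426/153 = 179+13/51 = 179.25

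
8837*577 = 5098949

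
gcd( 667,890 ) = 1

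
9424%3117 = 73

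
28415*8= 227320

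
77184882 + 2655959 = 79840841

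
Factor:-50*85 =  - 2^1 * 5^3 * 17^1 = - 4250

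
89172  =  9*9908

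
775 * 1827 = 1415925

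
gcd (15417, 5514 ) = 3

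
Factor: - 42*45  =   - 2^1 * 3^3 *5^1*7^1 = - 1890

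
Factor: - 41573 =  - 7^1*5939^1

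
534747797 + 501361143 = 1036108940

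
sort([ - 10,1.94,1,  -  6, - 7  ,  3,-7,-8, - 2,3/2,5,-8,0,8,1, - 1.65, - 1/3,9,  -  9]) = [ - 10,- 9, - 8,  -  8, - 7,-7,-6,-2, - 1.65,-1/3 , 0,1, 1,3/2,1.94, 3,5,8,9 ] 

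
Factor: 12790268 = 2^2*  19^1 * 168293^1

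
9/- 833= - 1 + 824/833 = - 0.01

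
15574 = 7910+7664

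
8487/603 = 943/67 = 14.07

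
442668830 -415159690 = 27509140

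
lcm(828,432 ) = 9936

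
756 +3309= 4065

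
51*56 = 2856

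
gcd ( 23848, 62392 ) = 88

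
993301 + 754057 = 1747358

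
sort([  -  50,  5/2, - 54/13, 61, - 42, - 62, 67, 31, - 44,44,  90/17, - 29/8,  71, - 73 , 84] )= [ - 73, - 62, - 50,-44, - 42, - 54/13,  -  29/8,5/2, 90/17, 31,44,61,67,  71,84]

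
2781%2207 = 574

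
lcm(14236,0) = 0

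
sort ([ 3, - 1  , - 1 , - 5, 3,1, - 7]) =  [ - 7, - 5, - 1, - 1, 1,3, 3 ]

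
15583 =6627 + 8956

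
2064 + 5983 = 8047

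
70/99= 70/99  =  0.71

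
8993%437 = 253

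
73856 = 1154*64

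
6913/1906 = 3 + 1195/1906 = 3.63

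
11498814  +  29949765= 41448579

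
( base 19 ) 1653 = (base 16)23A3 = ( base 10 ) 9123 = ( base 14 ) 3479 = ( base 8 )21643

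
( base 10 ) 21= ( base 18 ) 13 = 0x15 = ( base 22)l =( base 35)L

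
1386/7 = 198 = 198.00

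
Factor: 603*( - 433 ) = -3^2 * 67^1 * 433^1 = - 261099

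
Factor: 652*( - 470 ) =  - 2^3*5^1 *47^1 *163^1 = - 306440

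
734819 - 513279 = 221540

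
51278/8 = 6409 + 3/4 = 6409.75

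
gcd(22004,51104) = 4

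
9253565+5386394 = 14639959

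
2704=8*338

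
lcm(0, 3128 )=0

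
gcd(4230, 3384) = 846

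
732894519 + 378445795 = 1111340314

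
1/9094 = 1/9094 = 0.00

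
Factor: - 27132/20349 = -2^2*3^ ( - 1)=- 4/3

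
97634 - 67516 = 30118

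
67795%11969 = 7950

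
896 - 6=890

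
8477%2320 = 1517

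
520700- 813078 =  - 292378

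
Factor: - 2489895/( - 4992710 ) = 2^( - 1 )*3^2*239^( - 1 )*2089^( - 1)*55331^1 = 497979/998542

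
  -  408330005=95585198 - 503915203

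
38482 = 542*71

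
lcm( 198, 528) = 1584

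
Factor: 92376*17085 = 2^3 * 3^3*5^1*17^1*67^1*1283^1  =  1578243960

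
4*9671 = 38684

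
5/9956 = 5/9956 = 0.00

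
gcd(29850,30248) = 398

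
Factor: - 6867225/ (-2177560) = 1373445/435512 = 2^(-3)  *3^2*5^1 * 7^ ( - 2)*11^( - 1) * 23^1 * 101^(-1)* 1327^1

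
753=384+369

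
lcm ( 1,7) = 7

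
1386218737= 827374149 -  - 558844588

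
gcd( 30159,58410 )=9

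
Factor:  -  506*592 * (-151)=45232352 = 2^5 * 11^1 * 23^1 * 37^1*151^1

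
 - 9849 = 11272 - 21121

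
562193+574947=1137140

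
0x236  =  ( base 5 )4231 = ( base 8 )1066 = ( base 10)566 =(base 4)20312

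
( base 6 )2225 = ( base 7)1343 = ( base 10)521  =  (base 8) 1011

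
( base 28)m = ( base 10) 22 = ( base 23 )M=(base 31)M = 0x16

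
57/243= 19/81 = 0.23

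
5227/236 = 22+ 35/236 = 22.15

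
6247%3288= 2959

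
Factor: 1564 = 2^2*17^1*23^1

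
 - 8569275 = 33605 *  ( - 255 ) 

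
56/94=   28/47 = 0.60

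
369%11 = 6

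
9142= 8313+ 829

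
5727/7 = 5727/7  =  818.14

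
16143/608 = 16143/608 =26.55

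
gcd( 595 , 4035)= 5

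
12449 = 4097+8352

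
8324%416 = 4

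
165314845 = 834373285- 669058440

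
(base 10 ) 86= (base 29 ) 2s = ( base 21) 42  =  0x56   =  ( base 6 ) 222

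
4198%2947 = 1251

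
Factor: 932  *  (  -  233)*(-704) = 2^8 * 11^1*233^2 = 152877824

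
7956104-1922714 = 6033390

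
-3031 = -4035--1004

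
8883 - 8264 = 619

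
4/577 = 4/577  =  0.01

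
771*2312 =1782552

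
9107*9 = 81963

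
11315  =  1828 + 9487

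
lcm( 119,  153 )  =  1071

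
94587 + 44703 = 139290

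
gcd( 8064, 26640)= 144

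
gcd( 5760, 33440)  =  160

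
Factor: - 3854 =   -  2^1*41^1*47^1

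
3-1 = 2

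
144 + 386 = 530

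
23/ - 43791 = - 23/43791=- 0.00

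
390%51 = 33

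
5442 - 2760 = 2682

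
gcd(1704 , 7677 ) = 3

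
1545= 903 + 642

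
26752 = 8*3344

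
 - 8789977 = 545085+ - 9335062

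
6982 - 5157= 1825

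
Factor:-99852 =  - 2^2*3^1*53^1*157^1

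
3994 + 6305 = 10299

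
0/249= 0 = 0.00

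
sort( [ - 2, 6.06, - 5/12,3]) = [ - 2, - 5/12, 3,6.06]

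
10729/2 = 10729/2 = 5364.50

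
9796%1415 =1306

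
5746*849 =4878354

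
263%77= 32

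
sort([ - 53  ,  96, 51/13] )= [-53, 51/13, 96 ]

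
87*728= 63336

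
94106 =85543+8563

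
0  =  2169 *0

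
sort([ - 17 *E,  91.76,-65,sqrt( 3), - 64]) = [ - 65, - 64, - 17 * E,sqrt( 3),91.76]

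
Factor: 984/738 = 4/3  =  2^2*3^(  -  1 ) 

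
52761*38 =2004918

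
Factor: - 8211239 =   -  569^1*14431^1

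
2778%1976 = 802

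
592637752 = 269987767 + 322649985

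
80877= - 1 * ( - 80877 )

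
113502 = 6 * 18917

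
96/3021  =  32/1007 = 0.03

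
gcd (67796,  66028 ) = 68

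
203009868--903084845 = 1106094713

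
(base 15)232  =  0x1f1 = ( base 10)497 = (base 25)JM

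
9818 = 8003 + 1815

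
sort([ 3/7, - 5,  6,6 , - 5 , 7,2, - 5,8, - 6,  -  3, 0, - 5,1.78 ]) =[-6, - 5,- 5, - 5, - 5, - 3, 0,3/7,1.78, 2,6,  6,  7, 8 ]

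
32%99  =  32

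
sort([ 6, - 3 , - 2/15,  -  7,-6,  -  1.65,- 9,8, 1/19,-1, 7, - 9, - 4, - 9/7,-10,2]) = [ - 10,-9, -9, - 7, - 6 , - 4,-3, - 1.65, - 9/7, - 1,-2/15,1/19,2,6,7,8]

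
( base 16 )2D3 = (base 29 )OR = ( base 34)L9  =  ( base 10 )723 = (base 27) QL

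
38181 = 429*89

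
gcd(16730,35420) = 70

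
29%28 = 1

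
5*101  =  505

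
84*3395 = 285180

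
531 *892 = 473652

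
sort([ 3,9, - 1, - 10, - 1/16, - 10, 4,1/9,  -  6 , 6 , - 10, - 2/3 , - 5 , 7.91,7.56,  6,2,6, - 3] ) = [ - 10, - 10, - 10,-6, - 5, -3, - 1, - 2/3,  -  1/16,  1/9 , 2,3, 4,  6,6,6 , 7.56, 7.91, 9]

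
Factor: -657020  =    -  2^2*5^1*7^1 * 13^1*19^2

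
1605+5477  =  7082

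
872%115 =67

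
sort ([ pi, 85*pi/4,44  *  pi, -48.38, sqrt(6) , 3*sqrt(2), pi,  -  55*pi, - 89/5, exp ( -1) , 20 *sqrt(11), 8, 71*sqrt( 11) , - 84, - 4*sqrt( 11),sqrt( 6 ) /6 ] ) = [  -  55*pi, - 84, - 48.38, - 89/5, - 4 * sqrt( 11), exp( - 1 ), sqrt( 6) /6, sqrt( 6), pi, pi,3*sqrt(2 ), 8, 20*sqrt(11), 85 * pi/4, 44*pi, 71*sqrt(11 )]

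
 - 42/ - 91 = 6/13 = 0.46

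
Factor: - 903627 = -3^2*100403^1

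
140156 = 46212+93944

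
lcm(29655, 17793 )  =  88965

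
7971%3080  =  1811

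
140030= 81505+58525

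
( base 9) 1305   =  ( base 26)1bf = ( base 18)305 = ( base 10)977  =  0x3D1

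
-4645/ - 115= 929/23 = 40.39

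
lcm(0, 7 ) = 0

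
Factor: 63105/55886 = 2^(-1)*3^1*5^1*7^1*601^1 * 27943^(  -  1 ) 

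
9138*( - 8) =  - 73104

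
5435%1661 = 452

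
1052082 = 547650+504432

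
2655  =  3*885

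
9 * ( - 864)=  -7776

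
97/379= 97/379  =  0.26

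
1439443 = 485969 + 953474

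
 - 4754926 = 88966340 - 93721266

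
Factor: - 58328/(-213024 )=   23/84= 2^(-2 ) * 3^( - 1) * 7^ (-1)*23^1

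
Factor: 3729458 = 2^1*29^1*64301^1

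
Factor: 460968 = 2^3*3^1 * 19207^1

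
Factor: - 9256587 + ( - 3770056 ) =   -  7^1*41^1*45389^1 = - 13026643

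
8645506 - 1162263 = 7483243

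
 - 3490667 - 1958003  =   - 5448670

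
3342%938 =528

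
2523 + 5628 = 8151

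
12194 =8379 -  - 3815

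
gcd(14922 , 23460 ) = 6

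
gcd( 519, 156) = 3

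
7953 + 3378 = 11331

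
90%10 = 0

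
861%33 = 3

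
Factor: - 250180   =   - 2^2*5^1*7^1*1787^1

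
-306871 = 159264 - 466135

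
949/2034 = 949/2034 = 0.47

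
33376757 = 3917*8521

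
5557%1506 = 1039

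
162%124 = 38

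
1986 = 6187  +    -  4201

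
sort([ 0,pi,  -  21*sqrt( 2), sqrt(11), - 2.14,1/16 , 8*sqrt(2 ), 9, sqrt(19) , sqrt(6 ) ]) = [-21*sqrt( 2 ), - 2.14,0, 1/16,  sqrt ( 6 ), pi, sqrt(11), sqrt (19 ) , 9, 8*sqrt(2 )] 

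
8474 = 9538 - 1064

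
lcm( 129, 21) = 903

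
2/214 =1/107 = 0.01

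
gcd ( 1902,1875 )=3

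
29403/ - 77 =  - 2673/7 = - 381.86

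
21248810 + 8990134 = 30238944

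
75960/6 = 12660 = 12660.00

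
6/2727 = 2/909 = 0.00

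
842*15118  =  12729356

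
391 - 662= - 271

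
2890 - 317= 2573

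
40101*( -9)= - 360909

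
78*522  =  40716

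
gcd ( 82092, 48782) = 2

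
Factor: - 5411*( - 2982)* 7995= 129004137990 = 2^1*3^2*5^1*7^2 *13^1 * 41^1*71^1*773^1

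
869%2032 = 869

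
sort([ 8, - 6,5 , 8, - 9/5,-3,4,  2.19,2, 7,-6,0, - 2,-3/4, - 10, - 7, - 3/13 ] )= [-10, - 7,-6, - 6, - 3,-2,-9/5, - 3/4,- 3/13,0,2, 2.19, 4,5,7,8,  8]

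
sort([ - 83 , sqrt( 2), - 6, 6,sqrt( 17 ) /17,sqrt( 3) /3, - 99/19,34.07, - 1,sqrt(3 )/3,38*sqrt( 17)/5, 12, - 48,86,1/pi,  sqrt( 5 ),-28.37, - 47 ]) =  [ - 83, - 48, - 47,  -  28.37,-6,  -  99/19,  -  1, sqrt( 17 )/17,1/pi,sqrt( 3) /3, sqrt(3)/3, sqrt( 2),sqrt(5),6,12,38*sqrt (17)/5,34.07, 86 ]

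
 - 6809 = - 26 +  - 6783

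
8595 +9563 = 18158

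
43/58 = 43/58=0.74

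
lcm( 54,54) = 54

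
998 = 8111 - 7113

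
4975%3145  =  1830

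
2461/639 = 3 +544/639 = 3.85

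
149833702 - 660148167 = - 510314465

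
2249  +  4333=6582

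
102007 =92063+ 9944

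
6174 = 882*7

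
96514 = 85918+10596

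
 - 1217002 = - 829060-387942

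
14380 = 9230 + 5150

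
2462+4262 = 6724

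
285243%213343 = 71900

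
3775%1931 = 1844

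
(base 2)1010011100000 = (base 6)40424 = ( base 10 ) 5344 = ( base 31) 5hc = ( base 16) 14E0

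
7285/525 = 13+92/105 =13.88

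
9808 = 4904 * 2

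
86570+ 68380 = 154950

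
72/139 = 72/139 = 0.52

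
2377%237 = 7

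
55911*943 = 52724073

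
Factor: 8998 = 2^1 * 11^1 * 409^1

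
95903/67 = 95903/67 =1431.39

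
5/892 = 5/892 = 0.01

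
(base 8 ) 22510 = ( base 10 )9544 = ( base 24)GDG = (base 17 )1G07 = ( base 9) 14074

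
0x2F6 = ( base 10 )758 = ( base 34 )ma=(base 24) 17E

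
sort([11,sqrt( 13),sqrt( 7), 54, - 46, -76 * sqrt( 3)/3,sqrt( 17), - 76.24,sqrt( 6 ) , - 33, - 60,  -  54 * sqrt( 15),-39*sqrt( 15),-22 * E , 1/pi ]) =[  -  54*sqrt( 15),-39*sqrt(15),-76.24 , - 60, - 22 * E, - 46,  -  76 * sqrt ( 3) /3, - 33,1/pi,sqrt( 6),sqrt( 7),sqrt( 13), sqrt( 17), 11,54] 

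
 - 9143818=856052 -9999870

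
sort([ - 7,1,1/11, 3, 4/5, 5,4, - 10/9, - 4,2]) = [ - 7, - 4,-10/9,1/11, 4/5,1, 2, 3,4,5] 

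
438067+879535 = 1317602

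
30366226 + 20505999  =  50872225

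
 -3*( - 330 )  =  990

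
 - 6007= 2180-8187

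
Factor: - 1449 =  - 3^2*7^1 * 23^1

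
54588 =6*9098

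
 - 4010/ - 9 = 4010/9=445.56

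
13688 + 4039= 17727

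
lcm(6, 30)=30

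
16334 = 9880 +6454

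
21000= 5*4200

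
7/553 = 1/79 = 0.01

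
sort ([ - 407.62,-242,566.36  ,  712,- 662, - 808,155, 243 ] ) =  [-808, - 662 , - 407.62,  -  242,155,  243, 566.36,712] 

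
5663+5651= 11314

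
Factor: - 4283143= - 79^1*54217^1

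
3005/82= 36 + 53/82 =36.65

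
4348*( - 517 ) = -2247916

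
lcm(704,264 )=2112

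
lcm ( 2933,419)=2933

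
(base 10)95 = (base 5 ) 340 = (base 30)35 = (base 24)3n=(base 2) 1011111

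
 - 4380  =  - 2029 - 2351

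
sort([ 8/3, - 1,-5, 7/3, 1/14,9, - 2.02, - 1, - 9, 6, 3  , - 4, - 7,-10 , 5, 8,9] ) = [ - 10,-9,-7, - 5,  -  4,  -  2.02, - 1,-1, 1/14,  7/3, 8/3, 3, 5, 6,8, 9, 9] 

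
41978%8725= 7078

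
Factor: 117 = 3^2*13^1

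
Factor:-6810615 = -3^3* 5^1 * 7^1 *7207^1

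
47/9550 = 47/9550 = 0.00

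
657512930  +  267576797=925089727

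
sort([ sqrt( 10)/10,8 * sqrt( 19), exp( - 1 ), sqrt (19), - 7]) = [-7, sqrt(10 ) /10 , exp(-1 ),sqrt( 19 ), 8*sqrt( 19 )]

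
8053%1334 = 49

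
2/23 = 2/23= 0.09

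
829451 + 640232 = 1469683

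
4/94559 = 4/94559 = 0.00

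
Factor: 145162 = 2^1*181^1*401^1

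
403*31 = 12493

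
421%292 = 129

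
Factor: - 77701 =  - 13^1*43^1*139^1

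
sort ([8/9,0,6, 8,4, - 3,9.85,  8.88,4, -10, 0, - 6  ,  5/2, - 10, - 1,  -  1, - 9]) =[ - 10,  -  10, - 9, - 6, - 3, - 1, - 1, 0, 0,  8/9, 5/2,4,4, 6,8, 8.88,  9.85]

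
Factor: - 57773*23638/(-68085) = 2^1*3^( - 2 ) * 5^(-1)*17^( - 1)*53^1*89^( - 1 )*223^1 * 57773^1 = 1365638174/68085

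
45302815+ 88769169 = 134071984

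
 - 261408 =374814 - 636222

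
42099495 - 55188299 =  - 13088804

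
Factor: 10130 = 2^1*5^1*1013^1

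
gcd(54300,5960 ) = 20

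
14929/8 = 1866 + 1/8 = 1866.12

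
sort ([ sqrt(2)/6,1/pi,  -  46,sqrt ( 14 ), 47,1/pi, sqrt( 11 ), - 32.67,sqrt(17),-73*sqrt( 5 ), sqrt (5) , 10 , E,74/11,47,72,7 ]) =[ - 73*sqrt(5),- 46, - 32.67, sqrt( 2 )/6,1/pi, 1/pi,sqrt(5),E,sqrt( 11), sqrt( 14 ),  sqrt(17) , 74/11,7,10,47,47,  72] 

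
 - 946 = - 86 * 11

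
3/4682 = 3/4682 = 0.00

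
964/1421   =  964/1421 = 0.68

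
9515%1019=344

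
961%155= 31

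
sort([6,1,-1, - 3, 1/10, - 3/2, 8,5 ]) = [ - 3, - 3/2, - 1, 1/10, 1, 5 , 6, 8]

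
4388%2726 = 1662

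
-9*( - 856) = 7704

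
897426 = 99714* 9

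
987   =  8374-7387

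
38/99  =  38/99 = 0.38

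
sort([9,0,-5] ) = [-5,0,  9] 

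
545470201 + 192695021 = 738165222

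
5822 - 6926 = - 1104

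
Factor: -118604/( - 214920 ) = 149/270 = 2^( - 1)*3^( -3 )*5^( - 1 )*149^1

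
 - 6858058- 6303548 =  - 13161606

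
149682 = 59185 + 90497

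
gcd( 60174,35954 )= 2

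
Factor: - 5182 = - 2^1*2591^1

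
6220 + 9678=15898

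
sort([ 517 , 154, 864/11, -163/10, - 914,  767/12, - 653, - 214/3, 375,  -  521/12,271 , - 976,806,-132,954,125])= [-976, - 914, - 653,-132,-214/3,  -  521/12,-163/10, 767/12  ,  864/11,  125, 154, 271,375, 517, 806,  954 ] 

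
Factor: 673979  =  673979^1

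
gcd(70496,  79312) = 16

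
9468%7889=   1579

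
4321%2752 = 1569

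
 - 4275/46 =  - 4275/46  =  - 92.93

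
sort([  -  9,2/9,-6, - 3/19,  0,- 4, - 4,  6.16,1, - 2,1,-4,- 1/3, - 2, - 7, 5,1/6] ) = [-9, - 7, - 6, - 4,- 4,- 4,-2, - 2,-1/3,  -  3/19,0,1/6, 2/9,1 , 1 , 5, 6.16 ] 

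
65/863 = 65/863 = 0.08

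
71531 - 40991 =30540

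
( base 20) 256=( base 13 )549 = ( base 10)906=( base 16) 38A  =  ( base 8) 1612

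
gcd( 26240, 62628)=4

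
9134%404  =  246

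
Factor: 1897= 7^1* 271^1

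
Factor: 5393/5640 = 2^(- 3)*3^( - 1)*5^ (  -  1)*47^(-1 )*5393^1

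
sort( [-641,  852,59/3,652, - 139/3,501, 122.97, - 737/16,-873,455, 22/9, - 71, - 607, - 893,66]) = [-893, - 873,-641, - 607,  -  71, - 139/3,-737/16, 22/9,59/3, 66,  122.97,  455,501,652,852]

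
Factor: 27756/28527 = 2^2*3^2*37^( - 1 ) = 36/37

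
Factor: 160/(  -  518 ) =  - 80/259= - 2^4*5^1*7^ (-1)*37^ ( - 1)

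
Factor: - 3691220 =- 2^2*5^1*13^1*14197^1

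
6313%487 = 469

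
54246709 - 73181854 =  - 18935145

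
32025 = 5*6405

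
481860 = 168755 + 313105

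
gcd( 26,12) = 2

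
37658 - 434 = 37224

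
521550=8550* 61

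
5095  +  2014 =7109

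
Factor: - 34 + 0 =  - 2^1* 17^1 = - 34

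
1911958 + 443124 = 2355082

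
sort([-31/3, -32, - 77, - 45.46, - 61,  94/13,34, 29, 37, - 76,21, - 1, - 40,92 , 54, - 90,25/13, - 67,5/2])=[ - 90 , - 77, - 76, -67, - 61,  -  45.46, - 40, - 32,-31/3,-1,25/13, 5/2,94/13,21,29,  34,37, 54,92]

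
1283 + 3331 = 4614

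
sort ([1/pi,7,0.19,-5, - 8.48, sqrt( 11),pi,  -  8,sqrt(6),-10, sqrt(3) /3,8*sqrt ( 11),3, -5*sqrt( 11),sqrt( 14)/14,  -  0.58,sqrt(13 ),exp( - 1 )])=[  -  5  *  sqrt(11), - 10, - 8.48,  -  8, - 5 , - 0.58,0.19,sqrt( 14)/14,1/pi, exp(- 1 ), sqrt (3) /3,sqrt(6), 3, pi,sqrt(11), sqrt (13), 7,8*sqrt(11 ) ]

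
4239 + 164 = 4403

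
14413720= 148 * 97390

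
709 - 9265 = -8556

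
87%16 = 7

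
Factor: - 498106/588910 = -757/895 = - 5^(-1 )*179^(-1 )*757^1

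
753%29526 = 753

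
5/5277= 5/5277  =  0.00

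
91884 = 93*988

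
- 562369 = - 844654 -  - 282285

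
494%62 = 60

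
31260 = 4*7815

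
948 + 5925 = 6873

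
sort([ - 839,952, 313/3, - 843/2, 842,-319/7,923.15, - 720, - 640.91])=[ - 839, - 720,  -  640.91, - 843/2, - 319/7, 313/3 , 842,  923.15, 952] 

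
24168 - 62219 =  -38051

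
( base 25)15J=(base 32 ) o1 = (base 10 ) 769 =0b1100000001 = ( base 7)2146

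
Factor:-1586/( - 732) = 2^( - 1) * 3^( - 1)*13^1 =13/6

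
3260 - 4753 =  -1493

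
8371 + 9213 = 17584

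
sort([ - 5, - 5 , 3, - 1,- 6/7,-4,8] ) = [ - 5, - 5,- 4, -1, - 6/7, 3,8]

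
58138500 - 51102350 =7036150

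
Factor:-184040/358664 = - 5^1*43^1 * 419^( - 1) =-215/419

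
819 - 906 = - 87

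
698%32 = 26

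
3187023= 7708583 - 4521560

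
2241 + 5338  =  7579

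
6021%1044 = 801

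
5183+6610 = 11793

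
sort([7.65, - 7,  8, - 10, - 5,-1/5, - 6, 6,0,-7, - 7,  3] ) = [ - 10 ,-7 , - 7,-7, - 6 , - 5,- 1/5 , 0, 3 , 6,7.65,8 ]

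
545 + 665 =1210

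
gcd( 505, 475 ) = 5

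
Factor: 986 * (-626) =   -  2^2*17^1*29^1*313^1 = -  617236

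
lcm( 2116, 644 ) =14812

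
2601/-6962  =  - 1 + 4361/6962 = - 0.37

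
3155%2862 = 293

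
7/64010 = 7/64010 =0.00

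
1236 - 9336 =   -  8100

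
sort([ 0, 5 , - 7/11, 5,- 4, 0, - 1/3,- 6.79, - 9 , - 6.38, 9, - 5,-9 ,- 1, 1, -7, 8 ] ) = [ - 9, - 9,-7, -6.79, - 6.38, - 5 , - 4, - 1 , - 7/11,  -  1/3,0,0, 1, 5,  5 , 8, 9]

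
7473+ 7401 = 14874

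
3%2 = 1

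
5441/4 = 1360 + 1/4 = 1360.25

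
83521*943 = 78760303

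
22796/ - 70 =  -  326 + 12/35 = - 325.66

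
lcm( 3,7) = 21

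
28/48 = 7/12 = 0.58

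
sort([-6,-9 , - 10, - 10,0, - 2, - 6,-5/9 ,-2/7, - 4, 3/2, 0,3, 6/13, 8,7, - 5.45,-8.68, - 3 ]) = [ - 10,- 10, - 9, - 8.68 ,-6,- 6,  -  5.45,-4, - 3, - 2,-5/9,-2/7, 0,  0,6/13, 3/2,3,7, 8] 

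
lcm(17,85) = 85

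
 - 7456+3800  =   - 3656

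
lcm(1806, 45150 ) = 45150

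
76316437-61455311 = 14861126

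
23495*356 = 8364220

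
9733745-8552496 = 1181249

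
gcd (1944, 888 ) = 24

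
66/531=22/177 = 0.12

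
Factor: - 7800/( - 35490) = 2^2*5^1*7^( - 1 )*13^( - 1) = 20/91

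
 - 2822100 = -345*8180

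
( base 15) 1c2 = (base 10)407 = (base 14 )211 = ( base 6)1515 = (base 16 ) 197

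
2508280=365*6872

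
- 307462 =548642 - 856104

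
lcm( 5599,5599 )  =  5599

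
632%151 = 28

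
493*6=2958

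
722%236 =14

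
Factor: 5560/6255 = 2^3*3^ (  -  2) = 8/9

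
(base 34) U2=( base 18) 32E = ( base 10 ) 1022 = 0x3FE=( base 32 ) vu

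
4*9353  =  37412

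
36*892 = 32112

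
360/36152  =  45/4519 =0.01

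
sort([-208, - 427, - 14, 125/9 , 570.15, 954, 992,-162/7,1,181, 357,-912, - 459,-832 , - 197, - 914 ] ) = [ - 914 , - 912, - 832,  -  459, - 427,-208,-197,  -  162/7, - 14 , 1,  125/9, 181,  357, 570.15 , 954, 992]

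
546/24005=546/24005 = 0.02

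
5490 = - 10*( - 549) 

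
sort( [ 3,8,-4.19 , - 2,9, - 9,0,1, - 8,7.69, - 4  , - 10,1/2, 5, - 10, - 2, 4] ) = [ - 10,-10, - 9,-8 , - 4.19, - 4, - 2,- 2,0 , 1/2,1,3,4,  5, 7.69, 8,9]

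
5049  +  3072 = 8121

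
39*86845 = 3386955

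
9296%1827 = 161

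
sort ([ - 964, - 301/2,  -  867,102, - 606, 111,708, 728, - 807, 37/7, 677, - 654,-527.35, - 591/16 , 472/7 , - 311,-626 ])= [ - 964,  -  867, - 807, - 654 , - 626, - 606, - 527.35, - 311, - 301/2, - 591/16,37/7, 472/7, 102,111,677,708 , 728] 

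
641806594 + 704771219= 1346577813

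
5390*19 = 102410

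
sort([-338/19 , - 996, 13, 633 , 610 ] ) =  [-996,-338/19, 13,610,633] 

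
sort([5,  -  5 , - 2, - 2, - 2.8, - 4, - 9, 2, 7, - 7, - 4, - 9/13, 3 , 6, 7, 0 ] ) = [-9,-7 , - 5, - 4, - 4,-2.8,  -  2, - 2, - 9/13, 0, 2,3, 5, 6, 7,7] 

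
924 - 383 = 541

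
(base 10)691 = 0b1010110011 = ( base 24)14J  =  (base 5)10231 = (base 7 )2005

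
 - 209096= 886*(  -  236)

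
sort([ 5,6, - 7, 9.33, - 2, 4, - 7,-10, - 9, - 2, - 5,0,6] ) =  [ - 10,  -  9, - 7, - 7, - 5, - 2, - 2,0,4,5,6,6,9.33]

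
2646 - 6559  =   - 3913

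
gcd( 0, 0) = 0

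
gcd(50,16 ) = 2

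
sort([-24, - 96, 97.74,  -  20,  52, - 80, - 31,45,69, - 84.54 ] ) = [ - 96,  -  84.54, - 80,  -  31, - 24, - 20 , 45,  52,69,  97.74 ]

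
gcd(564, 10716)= 564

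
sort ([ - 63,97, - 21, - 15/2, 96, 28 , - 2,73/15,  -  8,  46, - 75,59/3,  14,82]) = [ - 75, - 63,-21, - 8 , - 15/2, - 2, 73/15,14, 59/3,28,  46 , 82,96,  97 ]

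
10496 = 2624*4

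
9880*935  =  9237800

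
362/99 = 3 +65/99  =  3.66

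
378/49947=126/16649 = 0.01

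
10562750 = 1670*6325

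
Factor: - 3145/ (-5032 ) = 5/8 = 2^( - 3)*5^1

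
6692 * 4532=30328144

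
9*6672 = 60048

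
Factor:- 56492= - 2^2*29^1*487^1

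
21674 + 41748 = 63422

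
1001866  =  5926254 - 4924388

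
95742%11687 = 2246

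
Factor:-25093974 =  - 2^1*3^1*4182329^1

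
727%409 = 318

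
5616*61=342576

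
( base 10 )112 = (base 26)48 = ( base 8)160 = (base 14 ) 80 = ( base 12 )94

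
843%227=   162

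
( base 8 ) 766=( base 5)4002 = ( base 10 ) 502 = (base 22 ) 10i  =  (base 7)1315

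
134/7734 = 67/3867= 0.02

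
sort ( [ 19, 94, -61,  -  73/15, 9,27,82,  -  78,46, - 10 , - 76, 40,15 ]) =[ - 78, - 76,- 61, -10,-73/15,9, 15,19,27 , 40,46,82,94]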